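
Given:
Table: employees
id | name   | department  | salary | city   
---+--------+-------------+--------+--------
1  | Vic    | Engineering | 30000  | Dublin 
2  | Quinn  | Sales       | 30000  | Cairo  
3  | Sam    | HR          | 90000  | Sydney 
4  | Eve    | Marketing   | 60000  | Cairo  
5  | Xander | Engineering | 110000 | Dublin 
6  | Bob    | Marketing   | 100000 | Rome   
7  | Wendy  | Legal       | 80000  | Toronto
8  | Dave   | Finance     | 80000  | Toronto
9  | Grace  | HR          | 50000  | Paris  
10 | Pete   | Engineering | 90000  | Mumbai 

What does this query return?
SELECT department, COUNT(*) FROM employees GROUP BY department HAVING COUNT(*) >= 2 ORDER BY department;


Groups with count >= 2:
  Engineering: 3 -> PASS
  HR: 2 -> PASS
  Marketing: 2 -> PASS
  Finance: 1 -> filtered out
  Legal: 1 -> filtered out
  Sales: 1 -> filtered out


3 groups:
Engineering, 3
HR, 2
Marketing, 2


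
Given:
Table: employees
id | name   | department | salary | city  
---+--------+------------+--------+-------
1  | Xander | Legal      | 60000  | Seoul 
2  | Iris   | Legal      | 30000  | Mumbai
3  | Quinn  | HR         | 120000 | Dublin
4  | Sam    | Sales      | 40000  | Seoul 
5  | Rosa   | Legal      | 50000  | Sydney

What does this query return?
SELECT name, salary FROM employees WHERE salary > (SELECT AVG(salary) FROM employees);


Subquery: AVG(salary) = 60000.0
Filtering: salary > 60000.0
  Quinn (120000) -> MATCH


1 rows:
Quinn, 120000


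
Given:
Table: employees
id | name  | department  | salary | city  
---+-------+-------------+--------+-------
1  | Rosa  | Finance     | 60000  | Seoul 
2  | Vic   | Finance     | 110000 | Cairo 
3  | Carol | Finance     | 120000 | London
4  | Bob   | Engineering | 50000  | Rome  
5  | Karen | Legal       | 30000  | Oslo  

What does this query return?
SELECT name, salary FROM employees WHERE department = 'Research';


Filtering: department = 'Research'
Matching rows: 0

Empty result set (0 rows)


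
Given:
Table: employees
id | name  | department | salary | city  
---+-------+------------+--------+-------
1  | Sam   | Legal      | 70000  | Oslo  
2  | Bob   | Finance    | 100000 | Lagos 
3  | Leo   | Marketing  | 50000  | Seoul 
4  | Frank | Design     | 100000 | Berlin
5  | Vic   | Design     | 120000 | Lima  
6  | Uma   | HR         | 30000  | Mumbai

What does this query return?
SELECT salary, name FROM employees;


Projecting columns: salary, name

6 rows:
70000, Sam
100000, Bob
50000, Leo
100000, Frank
120000, Vic
30000, Uma


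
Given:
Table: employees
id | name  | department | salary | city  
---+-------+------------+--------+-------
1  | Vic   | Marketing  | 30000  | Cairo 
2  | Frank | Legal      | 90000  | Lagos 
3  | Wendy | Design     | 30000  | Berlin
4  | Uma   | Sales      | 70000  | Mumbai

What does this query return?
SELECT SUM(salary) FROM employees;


SUM(salary) = 30000 + 90000 + 30000 + 70000 = 220000

220000


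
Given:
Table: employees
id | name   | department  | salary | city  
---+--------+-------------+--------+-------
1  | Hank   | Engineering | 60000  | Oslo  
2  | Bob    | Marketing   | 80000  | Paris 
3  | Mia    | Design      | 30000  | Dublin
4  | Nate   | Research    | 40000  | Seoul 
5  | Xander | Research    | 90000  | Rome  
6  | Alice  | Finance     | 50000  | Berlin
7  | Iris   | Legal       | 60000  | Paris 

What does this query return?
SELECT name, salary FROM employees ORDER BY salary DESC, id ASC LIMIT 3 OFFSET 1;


Sort by salary DESC (id ASC tiebreak), then skip 1 and take 3
Rows 2 through 4

3 rows:
Bob, 80000
Hank, 60000
Iris, 60000


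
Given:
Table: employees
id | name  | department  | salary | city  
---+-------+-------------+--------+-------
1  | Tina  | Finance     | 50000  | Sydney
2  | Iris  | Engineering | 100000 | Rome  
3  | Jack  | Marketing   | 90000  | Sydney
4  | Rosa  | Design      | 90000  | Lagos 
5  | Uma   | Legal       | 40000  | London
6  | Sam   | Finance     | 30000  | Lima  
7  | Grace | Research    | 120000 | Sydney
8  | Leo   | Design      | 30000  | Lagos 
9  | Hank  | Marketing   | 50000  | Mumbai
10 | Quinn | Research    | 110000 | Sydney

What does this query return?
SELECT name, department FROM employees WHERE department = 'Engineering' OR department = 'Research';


Filtering: department = 'Engineering' OR 'Research'
Matching: 3 rows

3 rows:
Iris, Engineering
Grace, Research
Quinn, Research


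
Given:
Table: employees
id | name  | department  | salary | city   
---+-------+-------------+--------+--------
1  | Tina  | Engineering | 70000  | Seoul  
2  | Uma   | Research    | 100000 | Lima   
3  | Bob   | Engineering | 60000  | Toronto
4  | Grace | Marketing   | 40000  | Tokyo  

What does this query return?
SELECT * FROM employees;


SELECT * returns all 4 rows with all columns

4 rows:
1, Tina, Engineering, 70000, Seoul
2, Uma, Research, 100000, Lima
3, Bob, Engineering, 60000, Toronto
4, Grace, Marketing, 40000, Tokyo


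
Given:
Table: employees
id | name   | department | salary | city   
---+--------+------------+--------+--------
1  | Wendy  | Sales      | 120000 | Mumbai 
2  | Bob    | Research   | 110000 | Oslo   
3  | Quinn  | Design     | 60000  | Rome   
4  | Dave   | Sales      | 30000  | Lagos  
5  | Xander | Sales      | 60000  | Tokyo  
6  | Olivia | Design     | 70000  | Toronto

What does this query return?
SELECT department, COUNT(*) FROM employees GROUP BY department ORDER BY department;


Assigning each row to its department group:
  Wendy -> Sales
  Bob -> Research
  Quinn -> Design
  Dave -> Sales
  Xander -> Sales
  Olivia -> Design


3 groups:
Design, 2
Research, 1
Sales, 3


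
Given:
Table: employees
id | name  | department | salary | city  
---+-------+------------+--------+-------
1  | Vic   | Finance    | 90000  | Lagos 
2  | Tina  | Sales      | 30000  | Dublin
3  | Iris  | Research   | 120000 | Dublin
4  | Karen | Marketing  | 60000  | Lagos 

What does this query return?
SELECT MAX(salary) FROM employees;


Salaries: 90000, 30000, 120000, 60000
MAX = 120000

120000


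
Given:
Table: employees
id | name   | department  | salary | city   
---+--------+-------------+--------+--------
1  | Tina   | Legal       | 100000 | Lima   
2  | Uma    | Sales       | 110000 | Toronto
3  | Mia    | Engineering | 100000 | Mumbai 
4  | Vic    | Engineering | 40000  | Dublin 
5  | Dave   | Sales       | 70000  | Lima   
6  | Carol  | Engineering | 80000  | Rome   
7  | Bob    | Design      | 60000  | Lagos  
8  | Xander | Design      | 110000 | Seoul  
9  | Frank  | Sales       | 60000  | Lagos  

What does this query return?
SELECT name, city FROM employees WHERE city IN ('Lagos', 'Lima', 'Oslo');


Filtering: city IN ('Lagos', 'Lima', 'Oslo')
Matching: 4 rows

4 rows:
Tina, Lima
Dave, Lima
Bob, Lagos
Frank, Lagos


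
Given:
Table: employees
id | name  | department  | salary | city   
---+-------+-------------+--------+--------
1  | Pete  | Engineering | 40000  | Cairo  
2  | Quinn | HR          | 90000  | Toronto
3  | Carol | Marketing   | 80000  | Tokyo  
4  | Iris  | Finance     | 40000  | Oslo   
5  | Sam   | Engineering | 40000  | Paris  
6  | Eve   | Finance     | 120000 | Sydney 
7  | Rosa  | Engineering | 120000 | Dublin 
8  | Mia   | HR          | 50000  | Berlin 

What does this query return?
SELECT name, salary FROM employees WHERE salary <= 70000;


Filtering: salary <= 70000
Matching: 4 rows

4 rows:
Pete, 40000
Iris, 40000
Sam, 40000
Mia, 50000


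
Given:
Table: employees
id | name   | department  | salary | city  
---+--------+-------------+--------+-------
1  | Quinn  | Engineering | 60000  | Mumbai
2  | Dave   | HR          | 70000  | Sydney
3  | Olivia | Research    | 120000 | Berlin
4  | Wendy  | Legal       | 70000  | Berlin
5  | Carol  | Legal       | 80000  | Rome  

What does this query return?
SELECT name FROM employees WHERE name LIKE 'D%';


LIKE 'D%' matches names starting with 'D'
Matching: 1

1 rows:
Dave


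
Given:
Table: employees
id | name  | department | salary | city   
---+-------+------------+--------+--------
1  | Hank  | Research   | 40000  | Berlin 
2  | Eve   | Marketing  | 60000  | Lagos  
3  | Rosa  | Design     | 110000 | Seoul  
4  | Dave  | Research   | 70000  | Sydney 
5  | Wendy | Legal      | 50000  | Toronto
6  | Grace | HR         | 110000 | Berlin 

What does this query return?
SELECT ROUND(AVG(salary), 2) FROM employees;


SUM(salary) = 440000
COUNT = 6
ROUND(AVG, 2) = ROUND(440000 / 6, 2) = 73333.33

73333.33


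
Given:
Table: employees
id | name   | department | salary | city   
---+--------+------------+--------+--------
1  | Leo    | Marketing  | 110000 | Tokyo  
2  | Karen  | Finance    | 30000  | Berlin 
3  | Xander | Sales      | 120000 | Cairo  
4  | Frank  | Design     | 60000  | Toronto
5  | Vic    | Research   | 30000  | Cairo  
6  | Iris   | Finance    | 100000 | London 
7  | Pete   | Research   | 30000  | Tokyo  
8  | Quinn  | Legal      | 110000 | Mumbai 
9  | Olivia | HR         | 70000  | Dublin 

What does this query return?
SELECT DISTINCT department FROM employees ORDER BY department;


All 'department' values (row order): Marketing, Finance, Sales, Design, Research, Finance, Research, Legal, HR
Removing duplicates leaves 7 unique value(s).

7 values:
Design
Finance
HR
Legal
Marketing
Research
Sales


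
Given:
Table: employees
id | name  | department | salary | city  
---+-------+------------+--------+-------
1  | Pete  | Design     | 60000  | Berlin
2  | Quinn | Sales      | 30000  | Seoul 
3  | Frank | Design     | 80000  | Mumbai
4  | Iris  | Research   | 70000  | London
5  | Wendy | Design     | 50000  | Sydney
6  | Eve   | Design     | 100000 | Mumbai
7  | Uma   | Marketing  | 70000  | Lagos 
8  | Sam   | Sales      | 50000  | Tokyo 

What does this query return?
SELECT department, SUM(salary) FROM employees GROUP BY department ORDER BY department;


Summing salary within each department:
  Design: 60000 + 80000 + 50000 + 100000 = 290000
  Marketing: 70000 = 70000
  Research: 70000 = 70000
  Sales: 30000 + 50000 = 80000


4 groups:
Design, 290000
Marketing, 70000
Research, 70000
Sales, 80000


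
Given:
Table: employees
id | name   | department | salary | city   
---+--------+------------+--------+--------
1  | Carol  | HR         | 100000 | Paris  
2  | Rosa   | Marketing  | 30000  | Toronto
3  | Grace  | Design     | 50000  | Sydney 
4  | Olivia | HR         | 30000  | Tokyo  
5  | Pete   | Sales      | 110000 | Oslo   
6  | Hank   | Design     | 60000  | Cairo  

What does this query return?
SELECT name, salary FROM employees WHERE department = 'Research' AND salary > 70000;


Filtering: department = 'Research' AND salary > 70000
Matching: 0 rows

Empty result set (0 rows)


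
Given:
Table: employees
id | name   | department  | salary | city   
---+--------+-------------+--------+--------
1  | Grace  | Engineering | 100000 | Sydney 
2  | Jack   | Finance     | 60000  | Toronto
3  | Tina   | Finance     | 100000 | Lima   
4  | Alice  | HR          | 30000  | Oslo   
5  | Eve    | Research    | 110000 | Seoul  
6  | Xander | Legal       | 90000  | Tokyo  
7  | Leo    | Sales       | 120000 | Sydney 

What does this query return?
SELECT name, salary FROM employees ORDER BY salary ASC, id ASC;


Sorting by salary ASC, then id ASC for ties

7 rows:
Alice, 30000
Jack, 60000
Xander, 90000
Grace, 100000
Tina, 100000
Eve, 110000
Leo, 120000


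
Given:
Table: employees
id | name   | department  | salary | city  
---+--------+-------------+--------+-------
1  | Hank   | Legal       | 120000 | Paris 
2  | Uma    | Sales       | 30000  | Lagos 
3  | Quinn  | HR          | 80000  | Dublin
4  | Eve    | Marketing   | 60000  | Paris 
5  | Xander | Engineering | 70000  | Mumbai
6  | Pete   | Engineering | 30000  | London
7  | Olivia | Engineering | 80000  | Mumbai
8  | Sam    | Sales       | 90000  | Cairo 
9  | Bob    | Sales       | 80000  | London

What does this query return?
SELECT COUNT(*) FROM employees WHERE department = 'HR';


Counting rows where department = 'HR'
  Quinn -> MATCH


1


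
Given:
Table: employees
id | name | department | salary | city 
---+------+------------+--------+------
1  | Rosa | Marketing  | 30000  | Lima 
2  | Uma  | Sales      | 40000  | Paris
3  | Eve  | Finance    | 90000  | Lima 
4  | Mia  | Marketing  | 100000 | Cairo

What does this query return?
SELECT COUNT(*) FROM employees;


COUNT(*) counts all rows

4


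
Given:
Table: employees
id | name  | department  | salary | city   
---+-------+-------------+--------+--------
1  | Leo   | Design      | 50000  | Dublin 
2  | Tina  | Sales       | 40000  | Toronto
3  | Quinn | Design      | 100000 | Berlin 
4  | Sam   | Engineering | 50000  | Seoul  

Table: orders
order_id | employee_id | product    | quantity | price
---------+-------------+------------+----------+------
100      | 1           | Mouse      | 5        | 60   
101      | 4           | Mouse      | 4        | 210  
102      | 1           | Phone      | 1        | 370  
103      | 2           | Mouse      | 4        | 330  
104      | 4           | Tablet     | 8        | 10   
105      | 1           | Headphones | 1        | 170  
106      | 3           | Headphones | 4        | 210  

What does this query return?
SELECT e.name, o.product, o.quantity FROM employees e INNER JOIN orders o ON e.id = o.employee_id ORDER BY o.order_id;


Joining employees.id = orders.employee_id:
  employee Leo (id=1) -> order Mouse
  employee Sam (id=4) -> order Mouse
  employee Leo (id=1) -> order Phone
  employee Tina (id=2) -> order Mouse
  employee Sam (id=4) -> order Tablet
  employee Leo (id=1) -> order Headphones
  employee Quinn (id=3) -> order Headphones


7 rows:
Leo, Mouse, 5
Sam, Mouse, 4
Leo, Phone, 1
Tina, Mouse, 4
Sam, Tablet, 8
Leo, Headphones, 1
Quinn, Headphones, 4


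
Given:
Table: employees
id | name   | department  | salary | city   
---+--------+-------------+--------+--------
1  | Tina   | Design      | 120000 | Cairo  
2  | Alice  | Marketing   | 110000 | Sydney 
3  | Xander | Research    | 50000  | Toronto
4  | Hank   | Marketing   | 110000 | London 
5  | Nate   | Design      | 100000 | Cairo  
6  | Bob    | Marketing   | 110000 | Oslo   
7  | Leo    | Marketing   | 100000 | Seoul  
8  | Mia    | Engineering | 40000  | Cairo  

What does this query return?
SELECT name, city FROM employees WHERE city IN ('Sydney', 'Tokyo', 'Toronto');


Filtering: city IN ('Sydney', 'Tokyo', 'Toronto')
Matching: 2 rows

2 rows:
Alice, Sydney
Xander, Toronto


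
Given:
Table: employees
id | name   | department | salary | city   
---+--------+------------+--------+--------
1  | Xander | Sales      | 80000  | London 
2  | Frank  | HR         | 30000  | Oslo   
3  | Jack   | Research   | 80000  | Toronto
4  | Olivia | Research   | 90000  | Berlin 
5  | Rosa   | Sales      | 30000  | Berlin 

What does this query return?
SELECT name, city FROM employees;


Projecting columns: name, city

5 rows:
Xander, London
Frank, Oslo
Jack, Toronto
Olivia, Berlin
Rosa, Berlin


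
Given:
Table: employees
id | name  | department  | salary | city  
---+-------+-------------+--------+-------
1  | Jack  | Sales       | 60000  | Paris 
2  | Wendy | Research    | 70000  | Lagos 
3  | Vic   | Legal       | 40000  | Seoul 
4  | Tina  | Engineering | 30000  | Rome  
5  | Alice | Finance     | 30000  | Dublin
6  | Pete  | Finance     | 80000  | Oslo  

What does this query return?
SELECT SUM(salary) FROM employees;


SUM(salary) = 60000 + 70000 + 40000 + 30000 + 30000 + 80000 = 310000

310000


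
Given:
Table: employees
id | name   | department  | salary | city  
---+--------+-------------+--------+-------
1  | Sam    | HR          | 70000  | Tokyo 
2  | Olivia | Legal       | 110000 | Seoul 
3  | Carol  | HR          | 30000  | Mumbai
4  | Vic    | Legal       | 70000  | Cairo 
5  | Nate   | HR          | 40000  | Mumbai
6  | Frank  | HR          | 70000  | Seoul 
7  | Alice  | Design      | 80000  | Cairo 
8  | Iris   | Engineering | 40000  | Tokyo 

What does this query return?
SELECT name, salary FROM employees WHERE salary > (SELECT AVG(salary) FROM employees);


Subquery: AVG(salary) = 63750.0
Filtering: salary > 63750.0
  Sam (70000) -> MATCH
  Olivia (110000) -> MATCH
  Vic (70000) -> MATCH
  Frank (70000) -> MATCH
  Alice (80000) -> MATCH


5 rows:
Sam, 70000
Olivia, 110000
Vic, 70000
Frank, 70000
Alice, 80000


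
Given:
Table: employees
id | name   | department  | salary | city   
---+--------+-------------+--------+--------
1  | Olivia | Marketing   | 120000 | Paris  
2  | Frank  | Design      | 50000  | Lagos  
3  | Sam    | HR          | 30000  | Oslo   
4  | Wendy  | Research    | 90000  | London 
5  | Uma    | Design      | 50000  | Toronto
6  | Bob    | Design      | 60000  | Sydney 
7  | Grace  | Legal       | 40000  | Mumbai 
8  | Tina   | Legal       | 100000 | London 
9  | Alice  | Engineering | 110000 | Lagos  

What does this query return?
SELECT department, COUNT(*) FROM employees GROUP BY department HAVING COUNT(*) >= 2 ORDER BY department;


Groups with count >= 2:
  Design: 3 -> PASS
  Legal: 2 -> PASS
  Engineering: 1 -> filtered out
  HR: 1 -> filtered out
  Marketing: 1 -> filtered out
  Research: 1 -> filtered out


2 groups:
Design, 3
Legal, 2


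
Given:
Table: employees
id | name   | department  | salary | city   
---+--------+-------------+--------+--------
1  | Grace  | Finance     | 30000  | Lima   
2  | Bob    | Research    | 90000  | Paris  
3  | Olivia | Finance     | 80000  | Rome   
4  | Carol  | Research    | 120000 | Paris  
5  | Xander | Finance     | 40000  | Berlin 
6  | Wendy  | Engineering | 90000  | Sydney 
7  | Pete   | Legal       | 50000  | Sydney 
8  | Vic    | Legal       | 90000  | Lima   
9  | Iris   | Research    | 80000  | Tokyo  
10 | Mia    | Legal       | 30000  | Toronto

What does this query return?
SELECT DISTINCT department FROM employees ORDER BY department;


All 'department' values (row order): Finance, Research, Finance, Research, Finance, Engineering, Legal, Legal, Research, Legal
Removing duplicates leaves 4 unique value(s).

4 values:
Engineering
Finance
Legal
Research


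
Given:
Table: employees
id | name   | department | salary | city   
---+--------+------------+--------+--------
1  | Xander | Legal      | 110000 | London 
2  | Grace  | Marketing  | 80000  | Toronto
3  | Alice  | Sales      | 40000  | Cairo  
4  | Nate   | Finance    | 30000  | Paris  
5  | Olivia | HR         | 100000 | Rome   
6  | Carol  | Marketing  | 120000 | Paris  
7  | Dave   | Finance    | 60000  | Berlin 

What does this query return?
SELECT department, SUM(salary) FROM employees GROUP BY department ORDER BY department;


Summing salary within each department:
  Finance: 30000 + 60000 = 90000
  HR: 100000 = 100000
  Legal: 110000 = 110000
  Marketing: 80000 + 120000 = 200000
  Sales: 40000 = 40000


5 groups:
Finance, 90000
HR, 100000
Legal, 110000
Marketing, 200000
Sales, 40000


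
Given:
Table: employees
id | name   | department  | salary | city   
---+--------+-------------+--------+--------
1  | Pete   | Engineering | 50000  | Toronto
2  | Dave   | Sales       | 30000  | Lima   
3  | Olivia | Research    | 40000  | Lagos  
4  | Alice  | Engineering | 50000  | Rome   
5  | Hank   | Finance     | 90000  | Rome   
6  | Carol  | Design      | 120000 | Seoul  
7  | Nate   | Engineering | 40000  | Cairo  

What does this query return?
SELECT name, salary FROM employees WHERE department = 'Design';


Filtering: department = 'Design'
Matching rows: 1

1 rows:
Carol, 120000


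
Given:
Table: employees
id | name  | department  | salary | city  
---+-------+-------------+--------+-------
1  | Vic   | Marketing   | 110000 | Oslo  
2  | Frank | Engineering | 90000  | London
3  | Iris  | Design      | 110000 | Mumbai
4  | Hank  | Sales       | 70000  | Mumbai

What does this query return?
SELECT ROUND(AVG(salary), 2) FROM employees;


SUM(salary) = 380000
COUNT = 4
ROUND(AVG, 2) = ROUND(380000 / 4, 2) = 95000.0

95000.0


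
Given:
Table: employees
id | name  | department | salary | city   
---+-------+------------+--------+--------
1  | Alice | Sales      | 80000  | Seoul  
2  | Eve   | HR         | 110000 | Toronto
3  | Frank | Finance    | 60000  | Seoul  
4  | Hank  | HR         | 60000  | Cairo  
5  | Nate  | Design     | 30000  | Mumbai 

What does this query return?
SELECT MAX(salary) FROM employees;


Salaries: 80000, 110000, 60000, 60000, 30000
MAX = 110000

110000


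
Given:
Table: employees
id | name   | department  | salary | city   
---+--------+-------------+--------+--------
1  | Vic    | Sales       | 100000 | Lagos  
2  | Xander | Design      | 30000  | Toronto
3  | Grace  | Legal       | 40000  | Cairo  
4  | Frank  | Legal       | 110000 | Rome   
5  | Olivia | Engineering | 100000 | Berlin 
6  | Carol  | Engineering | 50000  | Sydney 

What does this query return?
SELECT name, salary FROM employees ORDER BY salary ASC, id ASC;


Sorting by salary ASC, then id ASC for ties

6 rows:
Xander, 30000
Grace, 40000
Carol, 50000
Vic, 100000
Olivia, 100000
Frank, 110000


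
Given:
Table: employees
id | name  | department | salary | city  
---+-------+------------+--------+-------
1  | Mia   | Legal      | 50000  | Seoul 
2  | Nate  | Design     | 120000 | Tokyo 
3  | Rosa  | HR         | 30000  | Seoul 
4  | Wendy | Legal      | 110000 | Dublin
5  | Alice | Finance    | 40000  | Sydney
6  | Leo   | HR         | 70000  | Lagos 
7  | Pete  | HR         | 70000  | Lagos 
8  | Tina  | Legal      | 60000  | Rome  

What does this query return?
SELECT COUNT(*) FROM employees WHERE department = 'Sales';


Counting rows where department = 'Sales'


0


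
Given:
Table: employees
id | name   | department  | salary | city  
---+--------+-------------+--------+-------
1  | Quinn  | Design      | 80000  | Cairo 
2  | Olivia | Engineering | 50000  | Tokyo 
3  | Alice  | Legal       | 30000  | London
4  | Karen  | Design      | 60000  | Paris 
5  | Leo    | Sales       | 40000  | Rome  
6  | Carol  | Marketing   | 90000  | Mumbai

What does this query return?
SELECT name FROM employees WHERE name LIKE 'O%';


LIKE 'O%' matches names starting with 'O'
Matching: 1

1 rows:
Olivia


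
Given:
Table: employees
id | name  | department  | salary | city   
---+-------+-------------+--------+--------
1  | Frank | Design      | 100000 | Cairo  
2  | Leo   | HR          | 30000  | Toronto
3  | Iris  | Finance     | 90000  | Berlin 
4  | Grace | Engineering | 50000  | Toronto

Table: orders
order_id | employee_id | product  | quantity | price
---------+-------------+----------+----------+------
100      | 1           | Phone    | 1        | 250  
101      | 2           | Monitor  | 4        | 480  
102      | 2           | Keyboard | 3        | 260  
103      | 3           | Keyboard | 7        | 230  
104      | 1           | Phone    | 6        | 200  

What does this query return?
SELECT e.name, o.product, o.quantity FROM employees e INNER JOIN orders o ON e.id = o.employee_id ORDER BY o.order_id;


Joining employees.id = orders.employee_id:
  employee Frank (id=1) -> order Phone
  employee Leo (id=2) -> order Monitor
  employee Leo (id=2) -> order Keyboard
  employee Iris (id=3) -> order Keyboard
  employee Frank (id=1) -> order Phone


5 rows:
Frank, Phone, 1
Leo, Monitor, 4
Leo, Keyboard, 3
Iris, Keyboard, 7
Frank, Phone, 6


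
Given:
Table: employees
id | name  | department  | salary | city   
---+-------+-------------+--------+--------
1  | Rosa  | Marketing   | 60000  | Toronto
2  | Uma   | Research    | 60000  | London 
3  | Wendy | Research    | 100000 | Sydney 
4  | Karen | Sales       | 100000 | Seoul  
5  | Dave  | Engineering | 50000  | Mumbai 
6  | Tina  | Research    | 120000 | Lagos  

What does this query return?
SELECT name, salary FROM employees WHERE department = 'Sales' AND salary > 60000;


Filtering: department = 'Sales' AND salary > 60000
Matching: 1 rows

1 rows:
Karen, 100000


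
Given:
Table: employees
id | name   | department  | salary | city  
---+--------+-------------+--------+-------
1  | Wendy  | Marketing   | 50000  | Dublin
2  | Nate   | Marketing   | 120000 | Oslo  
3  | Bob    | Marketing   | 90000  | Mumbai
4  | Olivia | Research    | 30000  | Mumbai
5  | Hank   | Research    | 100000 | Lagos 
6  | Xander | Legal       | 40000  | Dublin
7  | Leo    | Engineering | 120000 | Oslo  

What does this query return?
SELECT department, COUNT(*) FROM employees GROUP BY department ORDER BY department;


Assigning each row to its department group:
  Wendy -> Marketing
  Nate -> Marketing
  Bob -> Marketing
  Olivia -> Research
  Hank -> Research
  Xander -> Legal
  Leo -> Engineering


4 groups:
Engineering, 1
Legal, 1
Marketing, 3
Research, 2


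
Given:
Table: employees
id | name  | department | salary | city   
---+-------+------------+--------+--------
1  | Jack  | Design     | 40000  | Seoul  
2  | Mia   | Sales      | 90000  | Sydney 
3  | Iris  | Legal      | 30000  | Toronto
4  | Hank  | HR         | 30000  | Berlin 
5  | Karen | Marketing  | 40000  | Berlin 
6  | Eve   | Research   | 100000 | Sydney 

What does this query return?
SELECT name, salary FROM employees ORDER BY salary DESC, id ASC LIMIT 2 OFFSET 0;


Sort by salary DESC (id ASC tiebreak), then skip 0 and take 2
Rows 1 through 2

2 rows:
Eve, 100000
Mia, 90000


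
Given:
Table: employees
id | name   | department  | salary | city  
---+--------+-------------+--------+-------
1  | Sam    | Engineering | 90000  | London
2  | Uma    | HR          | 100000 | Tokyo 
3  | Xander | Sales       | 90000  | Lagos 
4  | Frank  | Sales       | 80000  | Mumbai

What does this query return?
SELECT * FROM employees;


SELECT * returns all 4 rows with all columns

4 rows:
1, Sam, Engineering, 90000, London
2, Uma, HR, 100000, Tokyo
3, Xander, Sales, 90000, Lagos
4, Frank, Sales, 80000, Mumbai


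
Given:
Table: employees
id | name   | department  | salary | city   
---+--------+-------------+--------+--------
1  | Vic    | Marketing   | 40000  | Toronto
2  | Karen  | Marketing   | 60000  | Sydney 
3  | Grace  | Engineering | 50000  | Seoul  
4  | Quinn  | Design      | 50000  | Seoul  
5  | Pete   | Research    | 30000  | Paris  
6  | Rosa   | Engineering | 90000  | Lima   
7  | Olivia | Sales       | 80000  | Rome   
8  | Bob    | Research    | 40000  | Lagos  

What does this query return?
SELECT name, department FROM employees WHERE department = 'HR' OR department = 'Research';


Filtering: department = 'HR' OR 'Research'
Matching: 2 rows

2 rows:
Pete, Research
Bob, Research


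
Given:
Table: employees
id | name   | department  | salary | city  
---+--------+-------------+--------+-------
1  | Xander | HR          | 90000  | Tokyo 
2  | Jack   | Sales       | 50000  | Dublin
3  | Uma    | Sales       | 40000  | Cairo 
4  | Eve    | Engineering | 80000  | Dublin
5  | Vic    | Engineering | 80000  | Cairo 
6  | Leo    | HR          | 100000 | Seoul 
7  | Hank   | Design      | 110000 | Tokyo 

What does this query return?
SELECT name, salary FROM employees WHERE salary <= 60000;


Filtering: salary <= 60000
Matching: 2 rows

2 rows:
Jack, 50000
Uma, 40000


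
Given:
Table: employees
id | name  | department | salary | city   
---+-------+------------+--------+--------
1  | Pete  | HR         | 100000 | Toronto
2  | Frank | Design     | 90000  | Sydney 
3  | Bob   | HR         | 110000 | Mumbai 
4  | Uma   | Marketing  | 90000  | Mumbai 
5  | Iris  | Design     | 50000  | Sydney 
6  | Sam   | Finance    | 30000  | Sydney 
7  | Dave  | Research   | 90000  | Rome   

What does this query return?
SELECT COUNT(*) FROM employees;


COUNT(*) counts all rows

7


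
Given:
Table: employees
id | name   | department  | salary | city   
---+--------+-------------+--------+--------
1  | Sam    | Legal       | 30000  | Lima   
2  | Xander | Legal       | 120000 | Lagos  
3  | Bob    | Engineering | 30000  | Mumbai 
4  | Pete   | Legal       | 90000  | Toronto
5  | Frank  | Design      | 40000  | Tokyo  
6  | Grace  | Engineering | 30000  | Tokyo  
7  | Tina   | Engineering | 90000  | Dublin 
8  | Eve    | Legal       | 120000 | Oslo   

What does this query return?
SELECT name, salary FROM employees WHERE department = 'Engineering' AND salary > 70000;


Filtering: department = 'Engineering' AND salary > 70000
Matching: 1 rows

1 rows:
Tina, 90000


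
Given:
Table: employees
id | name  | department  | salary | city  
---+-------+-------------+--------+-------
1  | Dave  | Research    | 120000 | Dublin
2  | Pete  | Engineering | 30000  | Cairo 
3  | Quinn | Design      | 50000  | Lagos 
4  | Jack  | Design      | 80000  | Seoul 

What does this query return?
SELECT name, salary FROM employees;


Projecting columns: name, salary

4 rows:
Dave, 120000
Pete, 30000
Quinn, 50000
Jack, 80000


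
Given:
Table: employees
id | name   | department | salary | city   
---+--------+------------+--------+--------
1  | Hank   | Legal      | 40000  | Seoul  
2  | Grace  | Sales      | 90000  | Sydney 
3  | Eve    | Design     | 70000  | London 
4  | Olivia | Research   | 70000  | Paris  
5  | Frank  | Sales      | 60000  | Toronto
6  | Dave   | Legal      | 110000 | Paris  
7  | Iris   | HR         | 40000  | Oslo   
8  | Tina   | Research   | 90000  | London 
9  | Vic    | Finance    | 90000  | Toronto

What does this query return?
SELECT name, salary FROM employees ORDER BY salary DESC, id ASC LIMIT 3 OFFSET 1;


Sort by salary DESC (id ASC tiebreak), then skip 1 and take 3
Rows 2 through 4

3 rows:
Grace, 90000
Tina, 90000
Vic, 90000


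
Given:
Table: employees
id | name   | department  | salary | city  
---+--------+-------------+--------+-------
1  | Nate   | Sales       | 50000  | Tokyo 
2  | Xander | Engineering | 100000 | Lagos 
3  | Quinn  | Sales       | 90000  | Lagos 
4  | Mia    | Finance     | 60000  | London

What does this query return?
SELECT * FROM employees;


SELECT * returns all 4 rows with all columns

4 rows:
1, Nate, Sales, 50000, Tokyo
2, Xander, Engineering, 100000, Lagos
3, Quinn, Sales, 90000, Lagos
4, Mia, Finance, 60000, London


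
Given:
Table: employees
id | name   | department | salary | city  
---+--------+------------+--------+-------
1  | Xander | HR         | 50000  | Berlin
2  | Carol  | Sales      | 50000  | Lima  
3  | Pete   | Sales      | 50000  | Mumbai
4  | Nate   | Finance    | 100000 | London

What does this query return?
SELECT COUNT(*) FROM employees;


COUNT(*) counts all rows

4


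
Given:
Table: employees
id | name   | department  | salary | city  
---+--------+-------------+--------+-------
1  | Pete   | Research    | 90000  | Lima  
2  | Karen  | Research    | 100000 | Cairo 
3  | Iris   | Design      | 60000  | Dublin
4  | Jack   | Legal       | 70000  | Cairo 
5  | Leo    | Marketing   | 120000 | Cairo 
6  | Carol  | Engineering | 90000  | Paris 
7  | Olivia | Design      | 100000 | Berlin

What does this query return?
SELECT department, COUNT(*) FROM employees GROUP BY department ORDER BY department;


Assigning each row to its department group:
  Pete -> Research
  Karen -> Research
  Iris -> Design
  Jack -> Legal
  Leo -> Marketing
  Carol -> Engineering
  Olivia -> Design


5 groups:
Design, 2
Engineering, 1
Legal, 1
Marketing, 1
Research, 2


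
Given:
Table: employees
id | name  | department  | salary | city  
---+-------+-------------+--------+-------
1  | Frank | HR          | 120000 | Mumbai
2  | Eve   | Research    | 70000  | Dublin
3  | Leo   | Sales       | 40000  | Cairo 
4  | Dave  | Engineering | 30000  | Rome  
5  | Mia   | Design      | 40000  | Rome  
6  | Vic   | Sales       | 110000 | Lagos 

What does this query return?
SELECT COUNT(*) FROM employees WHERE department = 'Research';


Counting rows where department = 'Research'
  Eve -> MATCH


1


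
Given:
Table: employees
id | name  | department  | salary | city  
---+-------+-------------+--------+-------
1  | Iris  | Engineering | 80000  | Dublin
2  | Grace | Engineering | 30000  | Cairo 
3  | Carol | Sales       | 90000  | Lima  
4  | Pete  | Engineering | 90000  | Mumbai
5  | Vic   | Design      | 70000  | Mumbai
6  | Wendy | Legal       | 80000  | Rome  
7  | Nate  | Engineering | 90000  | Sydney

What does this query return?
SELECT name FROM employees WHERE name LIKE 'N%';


LIKE 'N%' matches names starting with 'N'
Matching: 1

1 rows:
Nate


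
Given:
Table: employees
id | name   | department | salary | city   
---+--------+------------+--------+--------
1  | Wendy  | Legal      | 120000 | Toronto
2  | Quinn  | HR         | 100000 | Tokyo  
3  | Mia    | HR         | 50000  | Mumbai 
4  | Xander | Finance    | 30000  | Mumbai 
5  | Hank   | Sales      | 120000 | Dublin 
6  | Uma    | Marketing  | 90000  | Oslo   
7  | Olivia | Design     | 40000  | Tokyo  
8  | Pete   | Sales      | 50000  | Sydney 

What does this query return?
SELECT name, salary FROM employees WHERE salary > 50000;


Filtering: salary > 50000
Matching: 4 rows

4 rows:
Wendy, 120000
Quinn, 100000
Hank, 120000
Uma, 90000


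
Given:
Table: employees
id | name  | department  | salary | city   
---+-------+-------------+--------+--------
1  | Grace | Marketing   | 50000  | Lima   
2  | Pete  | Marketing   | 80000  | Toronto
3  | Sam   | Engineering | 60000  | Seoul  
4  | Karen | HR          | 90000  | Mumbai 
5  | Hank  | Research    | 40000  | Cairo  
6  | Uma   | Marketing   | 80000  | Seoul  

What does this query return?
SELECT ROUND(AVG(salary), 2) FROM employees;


SUM(salary) = 400000
COUNT = 6
ROUND(AVG, 2) = ROUND(400000 / 6, 2) = 66666.67

66666.67


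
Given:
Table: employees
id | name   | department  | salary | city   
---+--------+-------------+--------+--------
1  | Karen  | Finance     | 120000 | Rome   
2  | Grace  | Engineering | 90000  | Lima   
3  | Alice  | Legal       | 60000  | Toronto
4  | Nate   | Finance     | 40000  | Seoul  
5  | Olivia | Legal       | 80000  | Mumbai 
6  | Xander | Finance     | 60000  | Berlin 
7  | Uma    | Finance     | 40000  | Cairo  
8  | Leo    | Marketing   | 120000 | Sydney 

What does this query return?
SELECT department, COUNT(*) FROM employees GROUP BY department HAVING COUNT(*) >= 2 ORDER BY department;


Groups with count >= 2:
  Finance: 4 -> PASS
  Legal: 2 -> PASS
  Engineering: 1 -> filtered out
  Marketing: 1 -> filtered out


2 groups:
Finance, 4
Legal, 2


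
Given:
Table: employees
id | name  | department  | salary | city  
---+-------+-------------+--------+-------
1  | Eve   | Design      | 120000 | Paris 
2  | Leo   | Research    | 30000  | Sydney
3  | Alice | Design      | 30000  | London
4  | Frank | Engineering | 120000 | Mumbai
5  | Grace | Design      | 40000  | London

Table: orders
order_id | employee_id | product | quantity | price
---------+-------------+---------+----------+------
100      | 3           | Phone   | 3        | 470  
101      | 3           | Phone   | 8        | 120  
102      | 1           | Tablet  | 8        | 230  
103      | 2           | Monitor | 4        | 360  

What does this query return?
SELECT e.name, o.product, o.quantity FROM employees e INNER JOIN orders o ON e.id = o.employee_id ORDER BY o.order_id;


Joining employees.id = orders.employee_id:
  employee Alice (id=3) -> order Phone
  employee Alice (id=3) -> order Phone
  employee Eve (id=1) -> order Tablet
  employee Leo (id=2) -> order Monitor


4 rows:
Alice, Phone, 3
Alice, Phone, 8
Eve, Tablet, 8
Leo, Monitor, 4


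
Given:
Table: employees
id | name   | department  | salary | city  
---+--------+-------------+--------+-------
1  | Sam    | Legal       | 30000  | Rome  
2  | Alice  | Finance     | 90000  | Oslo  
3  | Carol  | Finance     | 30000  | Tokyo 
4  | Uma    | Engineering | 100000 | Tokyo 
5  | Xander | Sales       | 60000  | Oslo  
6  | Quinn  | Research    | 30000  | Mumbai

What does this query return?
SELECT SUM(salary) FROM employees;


SUM(salary) = 30000 + 90000 + 30000 + 100000 + 60000 + 30000 = 340000

340000


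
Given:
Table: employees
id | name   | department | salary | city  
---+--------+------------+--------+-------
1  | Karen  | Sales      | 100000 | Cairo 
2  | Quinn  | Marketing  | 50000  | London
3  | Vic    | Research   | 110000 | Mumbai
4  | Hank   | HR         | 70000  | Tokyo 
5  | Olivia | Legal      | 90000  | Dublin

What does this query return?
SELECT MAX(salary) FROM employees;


Salaries: 100000, 50000, 110000, 70000, 90000
MAX = 110000

110000


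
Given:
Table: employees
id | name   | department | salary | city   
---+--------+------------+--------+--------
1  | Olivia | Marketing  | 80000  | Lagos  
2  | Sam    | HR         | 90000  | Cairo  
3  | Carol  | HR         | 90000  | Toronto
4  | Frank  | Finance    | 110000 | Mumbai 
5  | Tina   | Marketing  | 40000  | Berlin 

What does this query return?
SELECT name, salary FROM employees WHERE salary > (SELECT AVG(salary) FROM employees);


Subquery: AVG(salary) = 82000.0
Filtering: salary > 82000.0
  Sam (90000) -> MATCH
  Carol (90000) -> MATCH
  Frank (110000) -> MATCH


3 rows:
Sam, 90000
Carol, 90000
Frank, 110000


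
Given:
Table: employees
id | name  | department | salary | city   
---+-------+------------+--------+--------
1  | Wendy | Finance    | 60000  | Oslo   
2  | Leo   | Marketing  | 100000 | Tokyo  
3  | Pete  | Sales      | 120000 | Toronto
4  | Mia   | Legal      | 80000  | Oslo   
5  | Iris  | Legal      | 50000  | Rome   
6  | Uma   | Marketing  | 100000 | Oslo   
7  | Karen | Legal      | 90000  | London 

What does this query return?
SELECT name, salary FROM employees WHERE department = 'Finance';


Filtering: department = 'Finance'
Matching rows: 1

1 rows:
Wendy, 60000


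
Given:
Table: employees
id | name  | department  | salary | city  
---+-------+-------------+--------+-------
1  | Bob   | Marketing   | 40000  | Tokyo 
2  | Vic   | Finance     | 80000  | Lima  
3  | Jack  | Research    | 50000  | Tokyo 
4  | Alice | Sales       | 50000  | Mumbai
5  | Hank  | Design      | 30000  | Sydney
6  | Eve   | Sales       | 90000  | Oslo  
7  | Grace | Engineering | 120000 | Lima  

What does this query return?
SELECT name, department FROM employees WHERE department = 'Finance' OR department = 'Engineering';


Filtering: department = 'Finance' OR 'Engineering'
Matching: 2 rows

2 rows:
Vic, Finance
Grace, Engineering


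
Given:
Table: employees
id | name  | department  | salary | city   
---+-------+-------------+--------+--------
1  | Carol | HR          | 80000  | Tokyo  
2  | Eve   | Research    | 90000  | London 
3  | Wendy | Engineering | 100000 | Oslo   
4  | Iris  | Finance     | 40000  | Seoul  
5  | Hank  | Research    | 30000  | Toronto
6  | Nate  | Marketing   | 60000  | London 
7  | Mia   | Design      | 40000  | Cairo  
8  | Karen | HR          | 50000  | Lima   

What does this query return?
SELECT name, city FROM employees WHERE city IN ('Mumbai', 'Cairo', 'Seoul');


Filtering: city IN ('Mumbai', 'Cairo', 'Seoul')
Matching: 2 rows

2 rows:
Iris, Seoul
Mia, Cairo


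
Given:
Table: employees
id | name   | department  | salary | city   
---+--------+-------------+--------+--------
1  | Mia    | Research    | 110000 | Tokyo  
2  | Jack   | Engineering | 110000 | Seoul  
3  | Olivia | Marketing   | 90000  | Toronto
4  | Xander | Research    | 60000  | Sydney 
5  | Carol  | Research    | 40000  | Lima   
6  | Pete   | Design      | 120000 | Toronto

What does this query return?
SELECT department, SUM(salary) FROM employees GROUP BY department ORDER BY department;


Summing salary within each department:
  Design: 120000 = 120000
  Engineering: 110000 = 110000
  Marketing: 90000 = 90000
  Research: 110000 + 60000 + 40000 = 210000


4 groups:
Design, 120000
Engineering, 110000
Marketing, 90000
Research, 210000


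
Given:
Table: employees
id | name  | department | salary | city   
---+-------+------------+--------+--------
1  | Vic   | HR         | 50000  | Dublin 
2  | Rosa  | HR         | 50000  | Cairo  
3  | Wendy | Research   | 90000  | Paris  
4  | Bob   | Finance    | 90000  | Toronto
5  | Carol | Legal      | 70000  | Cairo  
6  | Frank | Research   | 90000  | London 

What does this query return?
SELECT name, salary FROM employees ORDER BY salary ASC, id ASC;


Sorting by salary ASC, then id ASC for ties

6 rows:
Vic, 50000
Rosa, 50000
Carol, 70000
Wendy, 90000
Bob, 90000
Frank, 90000
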